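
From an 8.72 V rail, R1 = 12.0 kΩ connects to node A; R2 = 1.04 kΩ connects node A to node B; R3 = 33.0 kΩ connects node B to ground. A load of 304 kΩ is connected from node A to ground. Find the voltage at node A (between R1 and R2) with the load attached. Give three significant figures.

Below node A the series string R2+R3 = 34.04 kΩ sits in parallel with the 304 kΩ load: 30.61 kΩ.
V_A = 8.72 × 30.61/(12.0 + 30.61) = 6.26 V.

V ≈ 6.26 V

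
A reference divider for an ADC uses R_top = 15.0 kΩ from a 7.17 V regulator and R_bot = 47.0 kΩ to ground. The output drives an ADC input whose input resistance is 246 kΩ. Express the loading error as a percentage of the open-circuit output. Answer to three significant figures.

4.42 %

The divider's output (Thévenin) resistance is R_top‖R_bot = 11.37 kΩ.
Fractional drop under load = R_th/(R_th + R_L) = 11.37 / (11.37 + 246) = 0.04418.
So the output falls by 4.42 %.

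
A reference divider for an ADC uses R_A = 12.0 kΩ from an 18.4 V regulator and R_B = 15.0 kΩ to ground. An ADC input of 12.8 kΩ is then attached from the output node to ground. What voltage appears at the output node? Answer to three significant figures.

The load sits in parallel with R_B: R_B‖R_L = (15.0 × 12.8) / (15.0 + 12.8) = 6.906 kΩ.
V_out = 18.4 × 6.906 / (12.0 + 6.906) = 18.4 × 6.906/18.91 = 6.72 V.

V_out ≈ 6.72 V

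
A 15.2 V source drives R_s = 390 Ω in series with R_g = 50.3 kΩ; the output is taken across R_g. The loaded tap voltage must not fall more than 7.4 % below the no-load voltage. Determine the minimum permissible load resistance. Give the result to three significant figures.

Output resistance R_th = R_s‖R_g = (390 × 50300)/50690 = 387.0 Ω.
The fractional drop is R_th/(R_th + R_L); requiring this ≤ 0.0740 gives R_L ≥ R_th(1/0.0740 − 1) = 387.0 × 12.51 = 4.84 kΩ.

R_L(min) ≈ 4.84 kΩ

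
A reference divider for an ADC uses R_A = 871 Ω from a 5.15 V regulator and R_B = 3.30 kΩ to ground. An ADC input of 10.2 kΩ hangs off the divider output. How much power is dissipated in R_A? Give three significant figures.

P ≈ 2.04 mW

Total resistance from the source is R_A + (R_B‖R_L) = 3364 Ω, so I = 5.15/3364 Ω = 1.531 mA.
P = I²·R_A = (1.531 mA)² × 871 Ω = 2.04 mW.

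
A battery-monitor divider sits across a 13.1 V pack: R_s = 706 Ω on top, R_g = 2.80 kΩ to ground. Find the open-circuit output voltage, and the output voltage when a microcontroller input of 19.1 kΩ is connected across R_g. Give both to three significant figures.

Open-circuit: V = 13.1 × 2800/(706 + 2800) = 10.5 V.
With the load, R_g becomes R_g‖R_L = 2442 Ω, so V = 13.1 × 2442/3148 = 10.2 V.

Unloaded: 10.5 V; loaded: 10.2 V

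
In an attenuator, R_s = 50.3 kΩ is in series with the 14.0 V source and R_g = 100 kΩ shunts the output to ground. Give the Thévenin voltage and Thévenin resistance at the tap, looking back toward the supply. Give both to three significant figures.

V_th = 9.31 V, R_th = 33.5 kΩ

V_th is the open-circuit tap voltage: 14.0 × 100/(50.3 + 100) = 9.31 V.
With the supply zeroed, R_s and R_g appear in parallel from the tap: R_th = R_s‖R_g = (50.3 × 100)/150.3 = 33.5 kΩ.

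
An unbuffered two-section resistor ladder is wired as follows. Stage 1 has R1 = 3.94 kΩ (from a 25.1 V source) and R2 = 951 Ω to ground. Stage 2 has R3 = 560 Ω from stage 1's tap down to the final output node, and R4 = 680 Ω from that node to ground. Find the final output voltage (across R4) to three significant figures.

Stage 2 presents R3+R4 = 1240 Ω as a load on stage 1's tap.
Stage 1's lower leg becomes R2‖(R3+R4) = 538.2 Ω, so V_mid = 25.1 × 538.2/4478 = 3.017 V.
Stage 2 is itself unloaded: V_out = V_mid × R4/(R3+R4) = 3.017 × 680/1240 = 1.65 V.

V_out ≈ 1.65 V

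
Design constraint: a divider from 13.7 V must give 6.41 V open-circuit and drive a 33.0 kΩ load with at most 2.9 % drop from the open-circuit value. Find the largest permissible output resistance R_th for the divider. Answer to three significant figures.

Loading drop = R_th/(R_th + R_L) ≤ 0.0290, so R_th ≤ R_L · ε/(1−ε) = 33.0 kΩ × 0.0290/0.9710 = 986 Ω.
(Any R1, R2 with R2/(R1+R2) = 0.468 and R1‖R2 ≤ 986 Ω will meet the spec.)

R_th ≤ 986 Ω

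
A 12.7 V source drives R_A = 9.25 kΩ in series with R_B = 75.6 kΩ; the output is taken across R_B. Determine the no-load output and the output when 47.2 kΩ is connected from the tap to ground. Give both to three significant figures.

Open-circuit: V = 12.7 × 75.6/(9.25 + 75.6) = 11.3 V.
With the load, R_B becomes R_B‖R_L = 29.06 kΩ, so V = 12.7 × 29.06/38.31 = 9.63 V.

Unloaded: 11.3 V; loaded: 9.63 V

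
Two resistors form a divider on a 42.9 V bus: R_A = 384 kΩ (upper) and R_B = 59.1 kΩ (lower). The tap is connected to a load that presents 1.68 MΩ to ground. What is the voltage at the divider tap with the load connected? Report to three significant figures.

V_out ≈ 5.55 V

The load sits in parallel with R_B: R_B‖R_L = (59.1 × 1680) / (59.1 + 1680) = 57.09 kΩ.
V_out = 42.9 × 57.09 / (384 + 57.09) = 42.9 × 57.09/441.1 = 5.55 V.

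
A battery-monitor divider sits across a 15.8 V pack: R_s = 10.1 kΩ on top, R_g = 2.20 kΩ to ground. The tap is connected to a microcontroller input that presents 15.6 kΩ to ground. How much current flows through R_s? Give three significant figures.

I ≈ 1.31 mA

R_g‖R_L = 1.928 kΩ, so the source sees R_s + R_g‖R_L = 12.03 kΩ.
I = 15.8 V / 12.03 kΩ = 1.31 mA.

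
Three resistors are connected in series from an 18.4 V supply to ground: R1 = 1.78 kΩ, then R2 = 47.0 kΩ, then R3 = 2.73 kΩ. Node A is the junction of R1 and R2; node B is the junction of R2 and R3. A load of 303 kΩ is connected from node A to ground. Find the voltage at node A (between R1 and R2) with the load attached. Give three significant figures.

V ≈ 17.7 V

Below node A the series string R2+R3 = 49.73 kΩ sits in parallel with the 303 kΩ load: 42.72 kΩ.
V_A = 18.4 × 42.72/(1.78 + 42.72) = 17.7 V.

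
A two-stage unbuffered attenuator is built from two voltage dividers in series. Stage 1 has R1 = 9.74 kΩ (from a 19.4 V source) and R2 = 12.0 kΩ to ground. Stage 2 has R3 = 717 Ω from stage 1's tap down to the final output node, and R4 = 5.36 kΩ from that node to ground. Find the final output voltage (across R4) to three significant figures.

V_out ≈ 5.01 V

Stage 2 presents R3+R4 = 6077 Ω as a load on stage 1's tap.
Stage 1's lower leg becomes R2‖(R3+R4) = 4034 Ω, so V_mid = 19.4 × 4034/13770 = 5.682 V.
Stage 2 is itself unloaded: V_out = V_mid × R4/(R3+R4) = 5.682 × 5360/6077 = 5.01 V.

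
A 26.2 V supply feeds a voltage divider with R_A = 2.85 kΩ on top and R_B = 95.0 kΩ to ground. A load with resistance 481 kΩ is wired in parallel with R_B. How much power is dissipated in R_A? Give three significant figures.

P ≈ 0.290 mW

Total resistance from the source is R_A + (R_B‖R_L) = 82.18 kΩ, so I = 26.2/82.18 kΩ = 0.3188 mA.
P = I²·R_A = (0.3188 mA)² × 2.85 kΩ = 0.290 mW.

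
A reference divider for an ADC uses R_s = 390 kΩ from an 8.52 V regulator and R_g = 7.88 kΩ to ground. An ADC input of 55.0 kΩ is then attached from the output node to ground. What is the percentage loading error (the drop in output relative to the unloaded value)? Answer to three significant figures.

Unloaded V = 8.52 × 7.88/397.9 = 0.16874 V.
Loaded: R_g‖R_L = 6.892 kΩ, giving V = 8.52 × 6.892/396.9 = 0.14796 V.
Drop = (0.16874 − 0.14796) / 0.16874 = 12.3 %.

12.3 %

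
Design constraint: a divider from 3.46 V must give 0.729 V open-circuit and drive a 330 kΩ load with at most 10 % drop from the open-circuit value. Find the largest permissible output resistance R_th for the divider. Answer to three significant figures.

R_th ≤ 36.7 kΩ

Loading drop = R_th/(R_th + R_L) ≤ 0.100, so R_th ≤ R_L · ε/(1−ε) = 330 kΩ × 0.100/0.9000 = 36.7 kΩ.
(Any R1, R2 with R2/(R1+R2) = 0.211 and R1‖R2 ≤ 36.7 kΩ will meet the spec.)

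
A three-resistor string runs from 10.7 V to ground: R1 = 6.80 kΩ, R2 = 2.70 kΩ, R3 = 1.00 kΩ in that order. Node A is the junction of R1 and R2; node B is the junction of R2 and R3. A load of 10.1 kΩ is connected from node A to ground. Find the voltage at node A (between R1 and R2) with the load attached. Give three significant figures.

Below node A the series string R2+R3 = 3.700 kΩ sits in parallel with the 10.1 kΩ load: 2.708 kΩ.
V_A = 10.7 × 2.708/(6.80 + 2.708) = 3.05 V.

V ≈ 3.05 V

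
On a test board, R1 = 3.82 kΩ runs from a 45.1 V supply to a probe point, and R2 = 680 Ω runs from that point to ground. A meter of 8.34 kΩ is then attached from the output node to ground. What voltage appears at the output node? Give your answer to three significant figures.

V_out ≈ 6.37 V

The load sits in parallel with R2: R2‖R_L = (680 × 8340) / (680 + 8340) = 628.7 Ω.
V_out = 45.1 × 628.7 / (3820 + 628.7) = 45.1 × 628.7/4449 = 6.37 V.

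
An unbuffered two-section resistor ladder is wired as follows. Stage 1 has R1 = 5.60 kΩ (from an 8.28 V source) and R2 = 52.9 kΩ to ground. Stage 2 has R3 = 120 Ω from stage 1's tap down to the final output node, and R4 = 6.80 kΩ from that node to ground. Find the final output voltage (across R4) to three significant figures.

V_out ≈ 4.25 V

Stage 2 presents R3+R4 = 6920 Ω as a load on stage 1's tap.
Stage 1's lower leg becomes R2‖(R3+R4) = 6119 Ω, so V_mid = 8.28 × 6119/11720 = 4.324 V.
Stage 2 is itself unloaded: V_out = V_mid × R4/(R3+R4) = 4.324 × 6800/6920 = 4.25 V.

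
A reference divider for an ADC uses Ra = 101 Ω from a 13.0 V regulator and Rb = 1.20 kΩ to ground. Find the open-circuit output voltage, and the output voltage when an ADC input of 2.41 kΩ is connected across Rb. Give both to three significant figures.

Open-circuit: V = 13.0 × 1200/(101 + 1200) = 12.0 V.
With the load, Rb becomes Rb‖R_L = 801.1 Ω, so V = 13.0 × 801.1/902.1 = 11.5 V.

Unloaded: 12.0 V; loaded: 11.5 V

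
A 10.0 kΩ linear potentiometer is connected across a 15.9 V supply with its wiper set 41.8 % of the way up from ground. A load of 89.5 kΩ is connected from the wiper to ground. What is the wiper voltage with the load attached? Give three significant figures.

The wiper splits the pot into (1−α)R = 5.820 kΩ above and αR = 4.180 kΩ below.
Lower section ‖ load = 3.993 kΩ.
V_wiper = 15.9 × 3.993/(5.820 + 3.993) = 6.47 V.

V ≈ 6.47 V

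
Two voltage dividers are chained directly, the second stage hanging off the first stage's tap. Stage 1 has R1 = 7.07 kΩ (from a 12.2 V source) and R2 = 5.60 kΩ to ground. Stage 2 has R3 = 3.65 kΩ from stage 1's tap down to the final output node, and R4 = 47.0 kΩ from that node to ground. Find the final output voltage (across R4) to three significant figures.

Stage 2 presents R3+R4 = 50.65 kΩ as a load on stage 1's tap.
Stage 1's lower leg becomes R2‖(R3+R4) = 5.042 kΩ, so V_mid = 12.2 × 5.042/12.11 = 5.079 V.
Stage 2 is itself unloaded: V_out = V_mid × R4/(R3+R4) = 5.079 × 47.0/50.65 = 4.71 V.

V_out ≈ 4.71 V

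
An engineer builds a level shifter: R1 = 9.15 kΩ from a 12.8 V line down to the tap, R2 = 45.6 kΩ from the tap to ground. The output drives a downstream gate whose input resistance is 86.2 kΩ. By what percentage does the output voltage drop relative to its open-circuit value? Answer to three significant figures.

8.12 %

Unloaded V = 12.8 × 45.6/54.75 = 10.661 V.
Loaded: R2‖R_L = 29.82 kΩ, giving V = 12.8 × 29.82/38.97 = 9.7949 V.
Drop = (10.661 − 9.7949) / 10.661 = 8.12 %.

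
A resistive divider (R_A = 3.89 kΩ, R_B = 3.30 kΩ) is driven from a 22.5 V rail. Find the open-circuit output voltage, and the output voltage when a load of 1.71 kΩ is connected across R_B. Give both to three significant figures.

Open-circuit: V = 22.5 × 3.30/(3.89 + 3.30) = 10.3 V.
With the load, R_B becomes R_B‖R_L = 1.126 kΩ, so V = 22.5 × 1.126/5.016 = 5.05 V.

Unloaded: 10.3 V; loaded: 5.05 V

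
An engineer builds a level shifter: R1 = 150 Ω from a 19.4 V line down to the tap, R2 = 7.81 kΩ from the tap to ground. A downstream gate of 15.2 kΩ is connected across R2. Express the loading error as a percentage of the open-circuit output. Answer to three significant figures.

0.959 %

The divider's output (Thévenin) resistance is R1‖R2 = 147.2 Ω.
Fractional drop under load = R_th/(R_th + R_L) = 147.2 / (147.2 + 15200) = 0.009590.
So the output falls by 0.959 %.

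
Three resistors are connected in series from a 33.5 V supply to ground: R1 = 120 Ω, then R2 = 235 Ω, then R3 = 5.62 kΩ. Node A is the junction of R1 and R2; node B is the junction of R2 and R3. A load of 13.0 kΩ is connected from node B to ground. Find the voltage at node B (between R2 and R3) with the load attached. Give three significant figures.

V ≈ 30.7 V

At node B, R3 is in parallel with the load: R3‖R_L = 3924 Ω.
Below node A the resistance is R2 + (R3‖R_L) = 4159 Ω, so V_A = 33.5 × 4159/4279 = 32.56 V.
Then V_B = V_A × (R3‖R_L)/(R2 + R3‖R_L) = 32.56 × 3924/4159 = 30.7 V.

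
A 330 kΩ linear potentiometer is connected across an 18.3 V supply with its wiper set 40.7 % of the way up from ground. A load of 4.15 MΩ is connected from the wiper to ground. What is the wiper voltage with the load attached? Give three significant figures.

V ≈ 7.31 V

The wiper splits the pot into (1−α)R = 195.7 kΩ above and αR = 134.3 kΩ below.
Lower section ‖ load = 130.1 kΩ.
V_wiper = 18.3 × 130.1/(195.7 + 130.1) = 7.31 V.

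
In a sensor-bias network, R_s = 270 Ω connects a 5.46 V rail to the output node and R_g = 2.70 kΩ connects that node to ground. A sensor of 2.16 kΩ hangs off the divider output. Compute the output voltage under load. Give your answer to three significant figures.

V_out ≈ 4.46 V

The load sits in parallel with R_g: R_g‖R_L = (2700 × 2160) / (2700 + 2160) = 1200 Ω.
V_out = 5.46 × 1200 / (270 + 1200) = 5.46 × 1200/1470 = 4.46 V.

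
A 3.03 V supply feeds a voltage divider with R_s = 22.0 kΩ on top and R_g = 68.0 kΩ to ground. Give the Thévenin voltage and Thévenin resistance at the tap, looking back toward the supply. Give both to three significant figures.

V_th is the open-circuit tap voltage: 3.03 × 68.0/(22.0 + 68.0) = 2.29 V.
With the supply zeroed, R_s and R_g appear in parallel from the tap: R_th = R_s‖R_g = (22.0 × 68.0)/90.00 = 16.6 kΩ.

V_th = 2.29 V, R_th = 16.6 kΩ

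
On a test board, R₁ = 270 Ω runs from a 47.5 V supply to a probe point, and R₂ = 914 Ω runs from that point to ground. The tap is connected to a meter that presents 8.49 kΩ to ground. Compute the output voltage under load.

V_out ≈ 35.8 V

The load sits in parallel with R₂: R₂‖R_L = (914 × 8490) / (914 + 8490) = 825.2 Ω.
V_out = 47.5 × 825.2 / (270 + 825.2) = 47.5 × 825.2/1095 = 35.8 V.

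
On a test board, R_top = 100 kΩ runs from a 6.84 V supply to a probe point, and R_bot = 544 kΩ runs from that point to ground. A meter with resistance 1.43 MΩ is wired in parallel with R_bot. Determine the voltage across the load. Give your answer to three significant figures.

V_out ≈ 5.46 V

The load sits in parallel with R_bot: R_bot‖R_L = (544 × 1430) / (544 + 1430) = 394.1 kΩ.
V_out = 6.84 × 394.1 / (100 + 394.1) = 6.84 × 394.1/494.1 = 5.46 V.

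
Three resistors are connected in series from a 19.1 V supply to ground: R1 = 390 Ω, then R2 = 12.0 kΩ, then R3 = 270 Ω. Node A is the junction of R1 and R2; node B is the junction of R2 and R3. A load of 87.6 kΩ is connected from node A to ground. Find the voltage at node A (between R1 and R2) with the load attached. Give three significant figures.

V ≈ 18.4 V

Below node A the series string R2+R3 = 12270 Ω sits in parallel with the 87600 Ω load: 10760 Ω.
V_A = 19.1 × 10760/(390 + 10760) = 18.4 V.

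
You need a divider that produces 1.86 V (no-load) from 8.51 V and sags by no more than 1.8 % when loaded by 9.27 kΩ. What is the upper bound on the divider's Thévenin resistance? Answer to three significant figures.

Loading drop = R_th/(R_th + R_L) ≤ 0.0180, so R_th ≤ R_L · ε/(1−ε) = 9.27 kΩ × 0.0180/0.9820 = 170 Ω.

R_th ≤ 170 Ω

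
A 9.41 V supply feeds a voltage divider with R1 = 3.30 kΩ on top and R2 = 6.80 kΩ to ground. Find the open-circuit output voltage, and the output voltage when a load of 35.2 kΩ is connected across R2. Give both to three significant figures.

Unloaded: 6.34 V; loaded: 5.96 V

Open-circuit: V = 9.41 × 6.80/(3.30 + 6.80) = 6.34 V.
With the load, R2 becomes R2‖R_L = 5.699 kΩ, so V = 9.41 × 5.699/8.999 = 5.96 V.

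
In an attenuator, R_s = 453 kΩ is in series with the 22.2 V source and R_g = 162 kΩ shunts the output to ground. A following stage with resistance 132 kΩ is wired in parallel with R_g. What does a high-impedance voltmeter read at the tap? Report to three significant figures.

The load sits in parallel with R_g: R_g‖R_L = (162 × 132) / (162 + 132) = 72.73 kΩ.
V_out = 22.2 × 72.73 / (453 + 72.73) = 22.2 × 72.73/525.7 = 3.07 V.

V_out ≈ 3.07 V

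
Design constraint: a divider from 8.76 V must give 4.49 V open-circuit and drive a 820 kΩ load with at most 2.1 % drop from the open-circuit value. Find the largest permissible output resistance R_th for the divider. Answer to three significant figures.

R_th ≤ 17.6 kΩ

Loading drop = R_th/(R_th + R_L) ≤ 0.0210, so R_th ≤ R_L · ε/(1−ε) = 820 kΩ × 0.0210/0.9790 = 17.6 kΩ.
(Any R1, R2 with R2/(R1+R2) = 0.513 and R1‖R2 ≤ 17.6 kΩ will meet the spec.)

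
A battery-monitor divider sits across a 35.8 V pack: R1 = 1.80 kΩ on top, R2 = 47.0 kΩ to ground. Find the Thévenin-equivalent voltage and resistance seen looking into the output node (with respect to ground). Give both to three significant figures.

V_th = 34.5 V, R_th = 1.73 kΩ

V_th is the open-circuit tap voltage: 35.8 × 47.0/(1.80 + 47.0) = 34.5 V.
With the supply zeroed, R1 and R2 appear in parallel from the tap: R_th = R1‖R2 = (1.80 × 47.0)/48.80 = 1.73 kΩ.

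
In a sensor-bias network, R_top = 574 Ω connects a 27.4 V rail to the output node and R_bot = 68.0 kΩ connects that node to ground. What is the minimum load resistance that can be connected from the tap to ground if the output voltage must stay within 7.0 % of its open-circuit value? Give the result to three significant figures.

Output resistance R_th = R_top‖R_bot = (574 × 68000)/68570 = 569.2 Ω.
The fractional drop is R_th/(R_th + R_L); requiring this ≤ 0.0700 gives R_L ≥ R_th(1/0.0700 − 1) = 569.2 × 13.29 = 7.56 kΩ.

R_L(min) ≈ 7.56 kΩ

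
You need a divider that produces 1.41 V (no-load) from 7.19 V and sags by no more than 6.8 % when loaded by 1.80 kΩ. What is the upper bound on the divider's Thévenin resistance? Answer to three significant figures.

R_th ≤ 131 Ω

Loading drop = R_th/(R_th + R_L) ≤ 0.0680, so R_th ≤ R_L · ε/(1−ε) = 1.80 kΩ × 0.0680/0.9320 = 131 Ω.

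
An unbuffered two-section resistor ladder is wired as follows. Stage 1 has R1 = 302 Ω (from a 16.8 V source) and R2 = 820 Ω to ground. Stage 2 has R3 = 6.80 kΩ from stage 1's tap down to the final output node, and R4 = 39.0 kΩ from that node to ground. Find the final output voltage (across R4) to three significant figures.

V_out ≈ 10.4 V

Stage 2 presents R3+R4 = 45800 Ω as a load on stage 1's tap.
Stage 1's lower leg becomes R2‖(R3+R4) = 805.6 Ω, so V_mid = 16.8 × 805.6/1108 = 12.22 V.
Stage 2 is itself unloaded: V_out = V_mid × R4/(R3+R4) = 12.22 × 39000/45800 = 10.4 V.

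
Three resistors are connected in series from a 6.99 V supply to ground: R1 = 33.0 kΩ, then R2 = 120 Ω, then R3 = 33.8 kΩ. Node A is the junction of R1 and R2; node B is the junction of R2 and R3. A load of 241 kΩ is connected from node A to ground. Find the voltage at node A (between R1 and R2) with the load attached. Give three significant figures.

Below node A the series string R2+R3 = 33920 Ω sits in parallel with the 241000 Ω load: 29730 Ω.
V_A = 6.99 × 29730/(33000 + 29730) = 3.31 V.

V ≈ 3.31 V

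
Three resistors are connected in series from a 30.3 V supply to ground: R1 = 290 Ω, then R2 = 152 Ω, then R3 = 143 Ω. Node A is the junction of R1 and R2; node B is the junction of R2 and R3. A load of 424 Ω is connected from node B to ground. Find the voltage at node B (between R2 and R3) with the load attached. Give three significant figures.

At node B, R3 is in parallel with the load: R3‖R_L = 106.9 Ω.
Below node A the resistance is R2 + (R3‖R_L) = 258.9 Ω, so V_A = 30.3 × 258.9/548.9 = 14.29 V.
Then V_B = V_A × (R3‖R_L)/(R2 + R3‖R_L) = 14.29 × 106.9/258.9 = 5.90 V.

V ≈ 5.90 V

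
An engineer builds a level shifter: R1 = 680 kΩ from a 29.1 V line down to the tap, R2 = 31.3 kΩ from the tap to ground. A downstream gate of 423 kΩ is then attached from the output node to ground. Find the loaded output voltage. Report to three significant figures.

The load sits in parallel with R2: R2‖R_L = (31.3 × 423) / (31.3 + 423) = 29.14 kΩ.
V_out = 29.1 × 29.14 / (680 + 29.14) = 29.1 × 29.14/709.1 = 1.20 V.

V_out ≈ 1.20 V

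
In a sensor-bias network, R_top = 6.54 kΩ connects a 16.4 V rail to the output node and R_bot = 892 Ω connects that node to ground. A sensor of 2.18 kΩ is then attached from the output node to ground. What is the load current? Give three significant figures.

I_L ≈ 0.664 mA

R_bot‖R_L = 633.0 Ω; V_out = 16.4 × 633.0/7173 = 1.447 V.
I_L = V_out / R_L = 1.447 / 2.18 kΩ = 0.664 mA.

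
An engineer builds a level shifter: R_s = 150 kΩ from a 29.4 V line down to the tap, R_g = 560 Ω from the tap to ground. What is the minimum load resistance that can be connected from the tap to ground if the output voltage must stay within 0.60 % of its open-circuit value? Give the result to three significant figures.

Output resistance R_th = R_s‖R_g = (150000 × 560)/150600 = 557.9 Ω.
The fractional drop is R_th/(R_th + R_L); requiring this ≤ 0.00600 gives R_L ≥ R_th(1/0.00600 − 1) = 557.9 × 165.7 = 92.4 kΩ.

R_L(min) ≈ 92.4 kΩ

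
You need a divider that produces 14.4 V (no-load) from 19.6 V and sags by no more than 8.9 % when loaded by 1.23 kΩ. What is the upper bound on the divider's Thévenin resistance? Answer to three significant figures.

R_th ≤ 120 Ω

Loading drop = R_th/(R_th + R_L) ≤ 0.0890, so R_th ≤ R_L · ε/(1−ε) = 1.23 kΩ × 0.0890/0.9110 = 120 Ω.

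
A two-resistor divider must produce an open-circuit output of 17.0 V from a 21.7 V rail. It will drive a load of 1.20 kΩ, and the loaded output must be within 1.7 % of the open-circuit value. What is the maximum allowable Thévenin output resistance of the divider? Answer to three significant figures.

R_th ≤ 20.8 Ω

Loading drop = R_th/(R_th + R_L) ≤ 0.0170, so R_th ≤ R_L · ε/(1−ε) = 1.20 kΩ × 0.0170/0.9830 = 20.8 Ω.
(Any R1, R2 with R2/(R1+R2) = 0.783 and R1‖R2 ≤ 20.8 Ω will meet the spec.)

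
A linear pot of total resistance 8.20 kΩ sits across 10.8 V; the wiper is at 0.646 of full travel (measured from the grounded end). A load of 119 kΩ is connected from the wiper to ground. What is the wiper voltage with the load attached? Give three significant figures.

The wiper splits the pot into (1−α)R = 2.903 kΩ above and αR = 5.297 kΩ below.
Lower section ‖ load = 5.071 kΩ.
V_wiper = 10.8 × 5.071/(2.903 + 5.071) = 6.87 V.

V ≈ 6.87 V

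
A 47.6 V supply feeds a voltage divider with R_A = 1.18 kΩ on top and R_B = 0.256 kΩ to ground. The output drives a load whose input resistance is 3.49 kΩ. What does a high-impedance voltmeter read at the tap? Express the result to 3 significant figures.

V_out ≈ 8.00 V

The load sits in parallel with R_B: R_B‖R_L = (256 × 3490) / (256 + 3490) = 238.5 Ω.
V_out = 47.6 × 238.5 / (1180 + 238.5) = 47.6 × 238.5/1419 = 8.00 V.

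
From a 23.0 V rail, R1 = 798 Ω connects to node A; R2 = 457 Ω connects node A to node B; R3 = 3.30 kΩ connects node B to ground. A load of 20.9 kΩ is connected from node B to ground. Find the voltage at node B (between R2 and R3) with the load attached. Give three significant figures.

V ≈ 16.0 V

At node B, R3 is in parallel with the load: R3‖R_L = 2850 Ω.
Below node A the resistance is R2 + (R3‖R_L) = 3307 Ω, so V_A = 23.0 × 3307/4105 = 18.53 V.
Then V_B = V_A × (R3‖R_L)/(R2 + R3‖R_L) = 18.53 × 2850/3307 = 16.0 V.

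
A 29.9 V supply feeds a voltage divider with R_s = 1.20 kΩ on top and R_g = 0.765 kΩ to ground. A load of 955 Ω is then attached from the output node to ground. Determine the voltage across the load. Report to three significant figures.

V_out ≈ 7.82 V

The load sits in parallel with R_g: R_g‖R_L = (765 × 955) / (765 + 955) = 424.8 Ω.
V_out = 29.9 × 424.8 / (1200 + 424.8) = 29.9 × 424.8/1625 = 7.82 V.
(Unloaded it would have been 11.6 V.)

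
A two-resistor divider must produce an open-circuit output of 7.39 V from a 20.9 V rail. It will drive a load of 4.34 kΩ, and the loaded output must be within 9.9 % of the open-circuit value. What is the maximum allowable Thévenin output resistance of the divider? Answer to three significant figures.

R_th ≤ 477 Ω

Loading drop = R_th/(R_th + R_L) ≤ 0.0990, so R_th ≤ R_L · ε/(1−ε) = 4.34 kΩ × 0.0990/0.9010 = 477 Ω.
(Any R1, R2 with R2/(R1+R2) = 0.354 and R1‖R2 ≤ 477 Ω will meet the spec.)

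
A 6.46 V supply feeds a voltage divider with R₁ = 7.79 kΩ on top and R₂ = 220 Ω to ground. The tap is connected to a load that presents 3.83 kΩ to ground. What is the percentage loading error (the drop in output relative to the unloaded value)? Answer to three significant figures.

The divider's output (Thévenin) resistance is R₁‖R₂ = 214.0 Ω.
Fractional drop under load = R_th/(R_th + R_L) = 214.0 / (214.0 + 3830) = 0.05291.
So the output falls by 5.29 %.

5.29 %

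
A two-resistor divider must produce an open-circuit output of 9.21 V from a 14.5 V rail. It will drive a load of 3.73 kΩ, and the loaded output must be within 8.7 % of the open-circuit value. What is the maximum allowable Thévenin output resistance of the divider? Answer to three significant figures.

Loading drop = R_th/(R_th + R_L) ≤ 0.0870, so R_th ≤ R_L · ε/(1−ε) = 3.73 kΩ × 0.0870/0.9130 = 355 Ω.

R_th ≤ 355 Ω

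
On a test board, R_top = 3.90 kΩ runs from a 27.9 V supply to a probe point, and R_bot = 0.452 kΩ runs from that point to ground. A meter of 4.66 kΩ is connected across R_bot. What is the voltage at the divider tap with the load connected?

The load sits in parallel with R_bot: R_bot‖R_L = (452 × 4660) / (452 + 4660) = 412.0 Ω.
V_out = 27.9 × 412.0 / (3900 + 412.0) = 27.9 × 412.0/4312 = 2.67 V.

V_out ≈ 2.67 V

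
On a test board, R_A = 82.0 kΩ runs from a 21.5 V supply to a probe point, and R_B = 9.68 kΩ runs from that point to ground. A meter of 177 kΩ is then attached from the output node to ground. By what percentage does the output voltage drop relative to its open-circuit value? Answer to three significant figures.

4.66 %

The divider's output (Thévenin) resistance is R_A‖R_B = 8.658 kΩ.
Fractional drop under load = R_th/(R_th + R_L) = 8.658 / (8.658 + 177) = 0.04663.
So the output falls by 4.66 %.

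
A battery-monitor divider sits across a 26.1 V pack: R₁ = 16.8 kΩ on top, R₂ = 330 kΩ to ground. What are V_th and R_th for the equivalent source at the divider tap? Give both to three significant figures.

V_th = 24.8 V, R_th = 16.0 kΩ

V_th is the open-circuit tap voltage: 26.1 × 330/(16.8 + 330) = 24.8 V.
With the supply zeroed, R₁ and R₂ appear in parallel from the tap: R_th = R₁‖R₂ = (16.8 × 330)/346.8 = 16.0 kΩ.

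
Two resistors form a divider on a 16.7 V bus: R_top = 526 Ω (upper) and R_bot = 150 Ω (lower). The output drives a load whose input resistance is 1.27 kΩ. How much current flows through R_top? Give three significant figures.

R_bot‖R_L = 134.2 Ω, so the source sees R_top + R_bot‖R_L = 660.2 Ω.
I = 16.7 V / 660.2 Ω = 25.3 mA.

I ≈ 25.3 mA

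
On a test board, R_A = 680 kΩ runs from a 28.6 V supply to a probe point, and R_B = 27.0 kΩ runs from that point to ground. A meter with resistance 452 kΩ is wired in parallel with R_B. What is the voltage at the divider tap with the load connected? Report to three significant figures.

The load sits in parallel with R_B: R_B‖R_L = (27.0 × 452) / (27.0 + 452) = 25.48 kΩ.
V_out = 28.6 × 25.48 / (680 + 25.48) = 28.6 × 25.48/705.5 = 1.03 V.
(Unloaded it would have been 1.09 V.)

V_out ≈ 1.03 V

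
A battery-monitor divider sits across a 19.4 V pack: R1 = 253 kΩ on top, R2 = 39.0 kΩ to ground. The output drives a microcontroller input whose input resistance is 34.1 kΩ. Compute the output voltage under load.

The load sits in parallel with R2: R2‖R_L = (39.0 × 34.1) / (39.0 + 34.1) = 18.19 kΩ.
V_out = 19.4 × 18.19 / (253 + 18.19) = 19.4 × 18.19/271.2 = 1.30 V.
(Unloaded it would have been 2.59 V.)

V_out ≈ 1.30 V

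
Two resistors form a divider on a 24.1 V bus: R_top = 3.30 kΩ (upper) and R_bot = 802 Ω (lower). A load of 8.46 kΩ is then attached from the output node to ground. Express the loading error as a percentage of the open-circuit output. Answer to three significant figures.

The divider's output (Thévenin) resistance is R_top‖R_bot = 645.2 Ω.
Fractional drop under load = R_th/(R_th + R_L) = 645.2 / (645.2 + 8460) = 0.07086.
So the output falls by 7.09 %.

7.09 %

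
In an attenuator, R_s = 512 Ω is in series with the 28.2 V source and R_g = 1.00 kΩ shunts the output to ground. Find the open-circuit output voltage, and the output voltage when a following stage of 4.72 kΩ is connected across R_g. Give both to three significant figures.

Open-circuit: V = 28.2 × 1000/(512 + 1000) = 18.7 V.
With the load, R_g becomes R_g‖R_L = 825.2 Ω, so V = 28.2 × 825.2/1337 = 17.4 V.

Unloaded: 18.7 V; loaded: 17.4 V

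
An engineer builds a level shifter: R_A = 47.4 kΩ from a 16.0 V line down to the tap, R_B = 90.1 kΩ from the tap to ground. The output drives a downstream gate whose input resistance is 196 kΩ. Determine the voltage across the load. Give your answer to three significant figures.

The load sits in parallel with R_B: R_B‖R_L = (90.1 × 196) / (90.1 + 196) = 61.73 kΩ.
V_out = 16.0 × 61.73 / (47.4 + 61.73) = 16.0 × 61.73/109.1 = 9.05 V.
(Unloaded it would have been 10.5 V.)

V_out ≈ 9.05 V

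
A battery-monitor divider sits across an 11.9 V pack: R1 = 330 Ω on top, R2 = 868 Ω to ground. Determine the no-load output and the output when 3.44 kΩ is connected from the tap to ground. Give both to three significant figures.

Unloaded: 8.62 V; loaded: 8.06 V

Open-circuit: V = 11.9 × 868/(330 + 868) = 8.62 V.
With the load, R2 becomes R2‖R_L = 693.1 Ω, so V = 11.9 × 693.1/1023 = 8.06 V.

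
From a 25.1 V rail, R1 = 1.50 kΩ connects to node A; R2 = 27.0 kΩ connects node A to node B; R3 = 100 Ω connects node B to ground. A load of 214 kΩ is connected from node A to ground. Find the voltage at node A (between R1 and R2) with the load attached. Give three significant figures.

Below node A the series string R2+R3 = 27100 Ω sits in parallel with the 214000 Ω load: 24050 Ω.
V_A = 25.1 × 24050/(1500 + 24050) = 23.6 V.

V ≈ 23.6 V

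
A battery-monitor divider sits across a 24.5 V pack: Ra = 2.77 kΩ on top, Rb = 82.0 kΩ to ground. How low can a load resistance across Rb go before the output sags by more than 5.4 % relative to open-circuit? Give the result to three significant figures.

R_L(min) ≈ 46.9 kΩ

Output resistance R_th = Ra‖Rb = (2.77 × 82.0)/84.77 = 2.679 kΩ.
The fractional drop is R_th/(R_th + R_L); requiring this ≤ 0.0540 gives R_L ≥ R_th(1/0.0540 − 1) = 2.679 × 17.52 = 46.9 kΩ.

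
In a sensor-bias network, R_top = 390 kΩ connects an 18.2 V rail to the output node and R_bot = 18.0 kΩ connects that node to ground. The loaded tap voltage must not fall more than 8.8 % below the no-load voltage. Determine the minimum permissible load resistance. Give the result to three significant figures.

R_L(min) ≈ 178 kΩ

Output resistance R_th = R_top‖R_bot = (390 × 18.0)/408.0 = 17.21 kΩ.
The fractional drop is R_th/(R_th + R_L); requiring this ≤ 0.0880 gives R_L ≥ R_th(1/0.0880 − 1) = 17.21 × 10.36 = 178 kΩ.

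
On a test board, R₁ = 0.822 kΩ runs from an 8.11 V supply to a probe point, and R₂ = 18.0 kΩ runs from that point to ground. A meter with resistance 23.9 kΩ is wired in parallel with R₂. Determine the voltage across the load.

V_out ≈ 7.51 V

The load sits in parallel with R₂: R₂‖R_L = (18000 × 23900) / (18000 + 23900) = 10270 Ω.
V_out = 8.11 × 10270 / (822 + 10270) = 8.11 × 10270/11090 = 7.51 V.
(Unloaded it would have been 7.76 V.)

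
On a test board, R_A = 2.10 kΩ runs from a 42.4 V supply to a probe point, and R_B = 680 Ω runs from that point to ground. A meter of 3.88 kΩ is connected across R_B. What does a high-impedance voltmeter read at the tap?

The load sits in parallel with R_B: R_B‖R_L = (680 × 3880) / (680 + 3880) = 578.6 Ω.
V_out = 42.4 × 578.6 / (2100 + 578.6) = 42.4 × 578.6/2679 = 9.16 V.

V_out ≈ 9.16 V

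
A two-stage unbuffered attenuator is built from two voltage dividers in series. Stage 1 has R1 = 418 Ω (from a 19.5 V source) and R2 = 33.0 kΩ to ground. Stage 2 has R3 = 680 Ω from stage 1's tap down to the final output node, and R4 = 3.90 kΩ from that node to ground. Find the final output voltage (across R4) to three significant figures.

V_out ≈ 15.0 V

Stage 2 presents R3+R4 = 4580 Ω as a load on stage 1's tap.
Stage 1's lower leg becomes R2‖(R3+R4) = 4022 Ω, so V_mid = 19.5 × 4022/4440 = 17.66 V.
Stage 2 is itself unloaded: V_out = V_mid × R4/(R3+R4) = 17.66 × 3900/4580 = 15.0 V.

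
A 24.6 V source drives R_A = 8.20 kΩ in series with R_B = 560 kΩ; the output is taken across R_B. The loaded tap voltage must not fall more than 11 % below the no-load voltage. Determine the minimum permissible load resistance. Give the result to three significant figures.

R_L(min) ≈ 65.4 kΩ

Output resistance R_th = R_A‖R_B = (8.20 × 560)/568.2 = 8.082 kΩ.
The fractional drop is R_th/(R_th + R_L); requiring this ≤ 0.110 gives R_L ≥ R_th(1/0.110 − 1) = 8.082 × 8.091 = 65.4 kΩ.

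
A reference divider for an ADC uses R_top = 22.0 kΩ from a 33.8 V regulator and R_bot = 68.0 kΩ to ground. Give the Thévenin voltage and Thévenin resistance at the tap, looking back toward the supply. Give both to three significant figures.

V_th is the open-circuit tap voltage: 33.8 × 68.0/(22.0 + 68.0) = 25.5 V.
With the supply zeroed, R_top and R_bot appear in parallel from the tap: R_th = R_top‖R_bot = (22.0 × 68.0)/90.00 = 16.6 kΩ.

V_th = 25.5 V, R_th = 16.6 kΩ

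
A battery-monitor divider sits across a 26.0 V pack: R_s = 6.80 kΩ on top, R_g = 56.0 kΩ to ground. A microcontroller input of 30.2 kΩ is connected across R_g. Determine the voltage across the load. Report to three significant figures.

V_out ≈ 19.3 V

The load sits in parallel with R_g: R_g‖R_L = (56.0 × 30.2) / (56.0 + 30.2) = 19.62 kΩ.
V_out = 26.0 × 19.62 / (6.80 + 19.62) = 26.0 × 19.62/26.42 = 19.3 V.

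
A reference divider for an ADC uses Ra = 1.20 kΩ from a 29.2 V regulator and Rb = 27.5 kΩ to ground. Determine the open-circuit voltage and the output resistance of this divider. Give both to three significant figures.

V_th = 28.0 V, R_th = 1.15 kΩ

V_th is the open-circuit tap voltage: 29.2 × 27.5/(1.20 + 27.5) = 28.0 V.
With the supply zeroed, Ra and Rb appear in parallel from the tap: R_th = Ra‖Rb = (1.20 × 27.5)/28.70 = 1.15 kΩ.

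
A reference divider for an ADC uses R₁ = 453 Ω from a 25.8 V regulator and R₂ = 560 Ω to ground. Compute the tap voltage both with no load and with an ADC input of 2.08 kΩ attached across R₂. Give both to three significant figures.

Open-circuit: V = 25.8 × 560/(453 + 560) = 14.3 V.
With the load, R₂ becomes R₂‖R_L = 441.2 Ω, so V = 25.8 × 441.2/894.2 = 12.7 V.

Unloaded: 14.3 V; loaded: 12.7 V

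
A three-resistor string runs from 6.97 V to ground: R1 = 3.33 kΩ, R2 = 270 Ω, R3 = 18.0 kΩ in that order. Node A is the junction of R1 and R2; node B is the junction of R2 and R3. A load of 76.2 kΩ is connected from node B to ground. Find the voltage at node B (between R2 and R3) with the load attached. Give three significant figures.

At node B, R3 is in parallel with the load: R3‖R_L = 14560 Ω.
Below node A the resistance is R2 + (R3‖R_L) = 14830 Ω, so V_A = 6.97 × 14830/18160 = 5.692 V.
Then V_B = V_A × (R3‖R_L)/(R2 + R3‖R_L) = 5.692 × 14560/14830 = 5.59 V.

V ≈ 5.59 V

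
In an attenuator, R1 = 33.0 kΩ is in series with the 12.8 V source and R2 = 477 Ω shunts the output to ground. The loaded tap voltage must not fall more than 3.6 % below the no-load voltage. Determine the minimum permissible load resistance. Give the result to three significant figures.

R_L(min) ≈ 12.6 kΩ

Output resistance R_th = R1‖R2 = (33000 × 477)/33480 = 470.2 Ω.
The fractional drop is R_th/(R_th + R_L); requiring this ≤ 0.0360 gives R_L ≥ R_th(1/0.0360 − 1) = 470.2 × 26.78 = 12.6 kΩ.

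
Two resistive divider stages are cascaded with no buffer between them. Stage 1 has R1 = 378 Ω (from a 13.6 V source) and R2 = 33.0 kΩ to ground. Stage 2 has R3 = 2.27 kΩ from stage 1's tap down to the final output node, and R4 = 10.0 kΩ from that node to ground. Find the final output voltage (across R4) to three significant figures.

Stage 2 presents R3+R4 = 12270 Ω as a load on stage 1's tap.
Stage 1's lower leg becomes R2‖(R3+R4) = 8944 Ω, so V_mid = 13.6 × 8944/9322 = 13.05 V.
Stage 2 is itself unloaded: V_out = V_mid × R4/(R3+R4) = 13.05 × 10000/12270 = 10.6 V.

V_out ≈ 10.6 V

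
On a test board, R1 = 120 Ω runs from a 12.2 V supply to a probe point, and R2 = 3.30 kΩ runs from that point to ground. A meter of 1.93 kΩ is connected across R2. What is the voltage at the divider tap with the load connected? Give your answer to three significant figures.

The load sits in parallel with R2: R2‖R_L = (3300 × 1930) / (3300 + 1930) = 1218 Ω.
V_out = 12.2 × 1218 / (120 + 1218) = 12.2 × 1218/1338 = 11.1 V.
(Unloaded it would have been 11.8 V.)

V_out ≈ 11.1 V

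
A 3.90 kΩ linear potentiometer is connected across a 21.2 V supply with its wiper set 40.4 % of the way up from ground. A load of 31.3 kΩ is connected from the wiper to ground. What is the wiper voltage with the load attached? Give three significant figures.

V ≈ 8.32 V

The wiper splits the pot into (1−α)R = 2.324 kΩ above and αR = 1.576 kΩ below.
Lower section ‖ load = 1.500 kΩ.
V_wiper = 21.2 × 1.500/(2.324 + 1.500) = 8.32 V.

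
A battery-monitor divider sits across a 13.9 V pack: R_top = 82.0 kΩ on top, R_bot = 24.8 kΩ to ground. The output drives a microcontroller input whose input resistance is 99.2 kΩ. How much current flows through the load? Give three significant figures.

R_bot‖R_L = 19.84 kΩ; V_out = 13.9 × 19.84/101.8 = 2.708 V.
I_L = V_out / R_L = 2.708 / 99.2 kΩ = 0.0273 mA.

I_L ≈ 0.0273 mA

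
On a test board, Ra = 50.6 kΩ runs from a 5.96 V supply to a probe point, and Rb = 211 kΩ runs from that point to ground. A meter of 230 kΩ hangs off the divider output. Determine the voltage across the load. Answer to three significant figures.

V_out ≈ 4.08 V

The load sits in parallel with Rb: Rb‖R_L = (211 × 230) / (211 + 230) = 110.0 kΩ.
V_out = 5.96 × 110.0 / (50.6 + 110.0) = 5.96 × 110.0/160.6 = 4.08 V.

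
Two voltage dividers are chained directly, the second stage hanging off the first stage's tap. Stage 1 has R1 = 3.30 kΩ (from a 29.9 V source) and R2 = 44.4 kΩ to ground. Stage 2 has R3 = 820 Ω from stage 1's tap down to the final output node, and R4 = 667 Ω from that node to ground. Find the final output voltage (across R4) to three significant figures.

V_out ≈ 4.07 V

Stage 2 presents R3+R4 = 1487 Ω as a load on stage 1's tap.
Stage 1's lower leg becomes R2‖(R3+R4) = 1439 Ω, so V_mid = 29.9 × 1439/4739 = 9.078 V.
Stage 2 is itself unloaded: V_out = V_mid × R4/(R3+R4) = 9.078 × 667/1487 = 4.07 V.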